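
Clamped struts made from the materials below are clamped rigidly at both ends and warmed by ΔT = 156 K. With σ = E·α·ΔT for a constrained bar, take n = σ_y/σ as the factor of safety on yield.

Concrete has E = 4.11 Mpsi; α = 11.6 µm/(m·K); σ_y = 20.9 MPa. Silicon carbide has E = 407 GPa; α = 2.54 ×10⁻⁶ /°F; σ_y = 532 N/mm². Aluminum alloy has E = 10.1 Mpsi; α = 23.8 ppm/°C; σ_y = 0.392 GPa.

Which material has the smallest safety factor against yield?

concrete

In consistent units (E in GPa, α in ×10⁻⁶/K, σ_y in MPa):
  concrete: E = 28.34, α = 11.6, σ_y = 20.90 → σ = 51.3 MPa, n = 0.408
  silicon carbide: E = 407.0, α = 4.57, σ_y = 532.0 → σ = 290 MPa, n = 1.83
  aluminum alloy: E = 69.64, α = 23.8, σ_y = 392.0 → σ = 259 MPa, n = 1.52
The minimum is concrete at n = 0.408.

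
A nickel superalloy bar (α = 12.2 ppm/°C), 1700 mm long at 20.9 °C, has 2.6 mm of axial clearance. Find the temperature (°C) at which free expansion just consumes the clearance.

146 °C

α·L₀·ΔT = 2.6 mm ⇒ ΔT = 2.6 / (12.2×10⁻⁶ × 1700.0) = 125.4 K.
T = 20.9 + 125.4 = 146.3 °C.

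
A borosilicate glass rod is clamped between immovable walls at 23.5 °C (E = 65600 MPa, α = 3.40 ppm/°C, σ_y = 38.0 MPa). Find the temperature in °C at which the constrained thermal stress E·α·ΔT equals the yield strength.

E = 65600 MPa = 65.60 GPa.
E·α·ΔT = 38.00 MPa ⇒ ΔT = 38.00 / (65.60×10³ × 3.40×10⁻⁶) = 170.4 K.
T = 23.5 + 170.4 = 193.9 °C.

194 °C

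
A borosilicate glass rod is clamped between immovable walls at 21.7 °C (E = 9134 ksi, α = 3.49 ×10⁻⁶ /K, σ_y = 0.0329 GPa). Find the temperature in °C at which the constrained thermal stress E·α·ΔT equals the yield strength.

E = 9134 ksi = 62.98 GPa.
σ_y = 0.0329 GPa = 32.90 MPa.
E·α·ΔT = 32.90 MPa ⇒ ΔT = 32.90 / (62.98×10³ × 3.49×10⁻⁶) = 149.7 K.
T = 21.7 + 149.7 = 171.4 °C.

171 °C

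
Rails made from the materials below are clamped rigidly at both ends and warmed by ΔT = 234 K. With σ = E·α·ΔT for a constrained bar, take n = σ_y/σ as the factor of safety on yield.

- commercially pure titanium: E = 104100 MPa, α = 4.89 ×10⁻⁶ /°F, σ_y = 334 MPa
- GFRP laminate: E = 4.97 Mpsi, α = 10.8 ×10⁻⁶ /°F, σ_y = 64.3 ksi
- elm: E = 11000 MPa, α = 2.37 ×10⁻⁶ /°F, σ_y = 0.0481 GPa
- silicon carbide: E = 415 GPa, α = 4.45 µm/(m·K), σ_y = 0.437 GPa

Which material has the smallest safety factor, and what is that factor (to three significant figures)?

silicon carbide, n = 1.01

With everything in SI (GPa, ×10⁻⁶/K, MPa):
  commercially pure titanium: E = 104.1, α = 8.80, σ_y = 334.0 → σ = 214 MPa, n = 1.56
  GFRP laminate: E = 34.27, α = 19.4, σ_y = 443.3 → σ = 156 MPa, n = 2.84
  elm: E = 11.00, α = 4.27, σ_y = 48.10 → σ = 11.0 MPa, n = 4.38
  silicon carbide: E = 415.0, α = 4.45, σ_y = 437.0 → σ = 432 MPa, n = 1.01
Smallest n: silicon carbide with n = 1.01.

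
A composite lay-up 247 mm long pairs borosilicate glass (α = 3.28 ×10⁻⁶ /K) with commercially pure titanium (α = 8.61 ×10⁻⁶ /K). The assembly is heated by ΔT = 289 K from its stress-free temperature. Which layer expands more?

α(borosilicate glass) = 3.28×10⁻⁶/K vs α(commercially pure titanium) = 8.61×10⁻⁶/K.
Higher α expands more for the same ΔT: commercially pure titanium.

commercially pure titanium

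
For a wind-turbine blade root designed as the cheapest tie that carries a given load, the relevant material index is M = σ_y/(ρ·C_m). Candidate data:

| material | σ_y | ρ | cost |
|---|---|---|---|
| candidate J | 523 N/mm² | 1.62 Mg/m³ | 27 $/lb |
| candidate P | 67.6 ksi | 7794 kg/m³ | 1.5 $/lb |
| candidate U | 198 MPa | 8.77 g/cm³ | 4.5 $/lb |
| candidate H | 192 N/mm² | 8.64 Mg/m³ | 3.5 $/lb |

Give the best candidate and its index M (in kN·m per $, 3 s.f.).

candidate P, M = 18.1 kN·m per $

Normalizing units and computing the index:
  candidate J: σ_y = 523.0 MPa, ρ = 1620 kg/m³, cost = 59.52 $/kg
  candidate P: σ_y = 466.1 MPa, ρ = 7794 kg/m³, cost = 3.307 $/kg
  candidate U: σ_y = 198.0 MPa, ρ = 8770 kg/m³, cost = 9.921 $/kg
  candidate H: σ_y = 192.0 MPa, ρ = 8640 kg/m³, cost = 7.716 $/kg
  candidate P: M = 18.1 kN·m per $
  candidate J: M = 5.42 kN·m per $
  candidate H: M = 2.88 kN·m per $
  candidate U: M = 2.28 kN·m per $
The maximum is for candidate P.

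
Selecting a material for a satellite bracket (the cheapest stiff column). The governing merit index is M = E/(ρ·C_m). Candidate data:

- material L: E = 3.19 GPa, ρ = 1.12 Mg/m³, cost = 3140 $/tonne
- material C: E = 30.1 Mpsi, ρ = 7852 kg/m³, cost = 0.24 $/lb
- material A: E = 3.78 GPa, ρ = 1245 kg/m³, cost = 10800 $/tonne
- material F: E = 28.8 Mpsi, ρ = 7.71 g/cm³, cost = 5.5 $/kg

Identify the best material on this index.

material C

After converting to SI:
  material L: E = 3.190 GPa, ρ = 1120 kg/m³, cost = 3.140 $/kg
  material C: E = 207.5 GPa, ρ = 7852 kg/m³, cost = 0.5291 $/kg
  material A: E = 3.780 GPa, ρ = 1245 kg/m³, cost = 10.80 $/kg
  material F: E = 198.6 GPa, ρ = 7710 kg/m³, cost = 5.500 $/kg
  material C: M = 50.0 MN·m per $
  material F: M = 4.68 MN·m per $
  material L: M = 0.907 MN·m per $
  material A: M = 0.281 MN·m per $
Material C has the largest M.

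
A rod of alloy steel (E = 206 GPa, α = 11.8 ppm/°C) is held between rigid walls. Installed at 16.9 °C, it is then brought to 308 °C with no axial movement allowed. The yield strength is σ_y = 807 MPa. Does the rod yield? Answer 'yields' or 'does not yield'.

ΔT = 291.1 K. Constrained thermal stress σ = E·α·ΔT = 206.0×10³ MPa × 11.8×10⁻⁶ × 291.1 = 708 MPa (compressive).
Compare to σ_y = 807 MPa: σ < σ_y, so it does not yield.

does not yield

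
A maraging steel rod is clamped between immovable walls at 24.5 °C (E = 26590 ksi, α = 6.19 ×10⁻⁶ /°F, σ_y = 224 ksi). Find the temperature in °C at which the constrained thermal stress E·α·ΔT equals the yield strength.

781 °C

E = 26590 ksi = 183.3 GPa.
α = 6.19×10⁻⁶/°F × 9/5 = 11.1×10⁻⁶/K.
σ_y = 224 ksi = 1544 MPa.
E·α·ΔT = 1544 MPa ⇒ ΔT = 1544 / (183.3×10³ × 11.1×10⁻⁶) = 756.1 K.
T = 24.5 + 756.1 = 780.6 °C.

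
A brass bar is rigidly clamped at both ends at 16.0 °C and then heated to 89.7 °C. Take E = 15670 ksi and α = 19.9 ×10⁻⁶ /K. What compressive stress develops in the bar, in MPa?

158 MPa

E = 15670 ksi = 108.0 GPa.
ΔT = 73.70 K. Constrained thermal stress σ = E·α·ΔT = 108.0×10³ MPa × 19.9×10⁻⁶ × 73.70 = 158 MPa (compressive).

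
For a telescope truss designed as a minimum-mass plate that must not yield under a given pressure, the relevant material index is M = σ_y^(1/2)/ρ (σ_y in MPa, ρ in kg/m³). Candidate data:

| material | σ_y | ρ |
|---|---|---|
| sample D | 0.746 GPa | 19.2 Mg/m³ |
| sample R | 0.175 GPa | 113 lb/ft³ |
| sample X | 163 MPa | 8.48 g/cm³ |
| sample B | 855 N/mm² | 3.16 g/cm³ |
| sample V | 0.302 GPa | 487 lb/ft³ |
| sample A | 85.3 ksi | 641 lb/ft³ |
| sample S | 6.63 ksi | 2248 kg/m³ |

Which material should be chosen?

sample B

Convert each candidate to consistent units, then evaluate M:
  sample D: σ_y = 746.0 MPa, ρ = 19200 kg/m³
  sample R: σ_y = 175.0 MPa, ρ = 1810 kg/m³
  sample X: σ_y = 163.0 MPa, ρ = 8480 kg/m³
  sample B: σ_y = 855.0 MPa, ρ = 3160 kg/m³
  sample V: σ_y = 302.0 MPa, ρ = 7801 kg/m³
  sample A: σ_y = 588.1 MPa, ρ = 10270 kg/m³
  sample S: σ_y = 45.71 MPa, ρ = 2248 kg/m³
  sample B: M = 9.25×10⁻³
  sample R: M = 7.31×10⁻³
  sample S: M = 3.01×10⁻³
  sample A: M = 2.36×10⁻³
  sample V: M = 2.23×10⁻³
  sample X: M = 1.51×10⁻³
  sample D: M = 1.42×10⁻³
Sample B ranks first.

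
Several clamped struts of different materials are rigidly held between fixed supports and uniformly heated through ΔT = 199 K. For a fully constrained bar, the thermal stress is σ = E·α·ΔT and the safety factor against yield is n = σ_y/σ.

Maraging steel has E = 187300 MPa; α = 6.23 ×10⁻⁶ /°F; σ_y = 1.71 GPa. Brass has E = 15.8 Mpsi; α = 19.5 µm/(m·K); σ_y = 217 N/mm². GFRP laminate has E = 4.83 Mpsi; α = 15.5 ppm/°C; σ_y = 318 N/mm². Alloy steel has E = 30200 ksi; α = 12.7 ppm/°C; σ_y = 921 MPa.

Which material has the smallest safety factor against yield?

With everything in SI (GPa, ×10⁻⁶/K, MPa):
  maraging steel: E = 187.3, α = 11.2, σ_y = 1710 → σ = 418 MPa, n = 4.09
  brass: E = 108.9, α = 19.5, σ_y = 217.0 → σ = 423 MPa, n = 0.513
  GFRP laminate: E = 33.30, α = 15.5, σ_y = 318.0 → σ = 103 MPa, n = 3.10
  alloy steel: E = 208.2, α = 12.7, σ_y = 921.0 → σ = 526 MPa, n = 1.75
Brass has the lowest safety factor, n = 0.513.

brass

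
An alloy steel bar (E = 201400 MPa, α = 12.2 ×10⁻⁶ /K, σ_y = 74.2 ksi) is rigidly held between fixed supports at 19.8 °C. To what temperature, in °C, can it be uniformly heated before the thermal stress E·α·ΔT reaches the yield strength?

E = 201400 MPa = 201.4 GPa.
σ_y = 74.2 ksi = 511.6 MPa.
E·α·ΔT = 511.6 MPa ⇒ ΔT = 511.6 / (201.4×10³ × 12.2×10⁻⁶) = 208.2 K.
T = 19.8 + 208.2 = 228.0 °C.

228 °C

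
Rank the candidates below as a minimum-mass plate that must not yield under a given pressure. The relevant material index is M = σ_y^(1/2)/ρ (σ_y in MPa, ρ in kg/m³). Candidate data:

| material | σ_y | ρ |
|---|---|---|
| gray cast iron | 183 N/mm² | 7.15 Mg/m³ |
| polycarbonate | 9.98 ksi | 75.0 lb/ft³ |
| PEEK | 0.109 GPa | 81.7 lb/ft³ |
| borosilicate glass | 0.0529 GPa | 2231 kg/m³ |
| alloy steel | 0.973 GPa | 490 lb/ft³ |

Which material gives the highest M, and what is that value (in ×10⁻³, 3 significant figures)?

After converting to SI:
  gray cast iron: σ_y = 183.0 MPa, ρ = 7150 kg/m³
  polycarbonate: σ_y = 68.81 MPa, ρ = 1201 kg/m³
  PEEK: σ_y = 109.0 MPa, ρ = 1309 kg/m³
  borosilicate glass: σ_y = 52.90 MPa, ρ = 2231 kg/m³
  alloy steel: σ_y = 973.0 MPa, ρ = 7849 kg/m³
  PEEK: M = 7.98×10⁻³
  polycarbonate: M = 6.90×10⁻³
  alloy steel: M = 3.97×10⁻³
  borosilicate glass: M = 3.26×10⁻³
  gray cast iron: M = 1.89×10⁻³
PEEK ranks first.

PEEK, M = 7.98×10⁻³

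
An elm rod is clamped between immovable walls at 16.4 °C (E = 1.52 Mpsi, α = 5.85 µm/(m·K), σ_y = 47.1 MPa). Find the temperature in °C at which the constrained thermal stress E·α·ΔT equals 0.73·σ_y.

E = 1.52 Mpsi = 10.48 GPa.
E·α·ΔT = 34.38 MPa ⇒ ΔT = 34.38 / (10.48×10³ × 5.85×10⁻⁶) = 560.8 K.
T = 16.4 + 560.8 = 577.2 °C.

577 °C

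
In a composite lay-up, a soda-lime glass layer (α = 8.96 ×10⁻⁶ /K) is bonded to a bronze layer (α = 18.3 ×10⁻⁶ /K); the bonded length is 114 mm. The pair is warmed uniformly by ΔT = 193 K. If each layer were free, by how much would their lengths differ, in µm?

Δα = |8.96 − 18.3|×10⁻⁶/K = 9.34×10⁻⁶/K.
ΔL_mismatch = Δα·L·ΔT = 9.34×10⁻⁶ × 114.0 mm × 193.0 K = 205 µm.

205 µm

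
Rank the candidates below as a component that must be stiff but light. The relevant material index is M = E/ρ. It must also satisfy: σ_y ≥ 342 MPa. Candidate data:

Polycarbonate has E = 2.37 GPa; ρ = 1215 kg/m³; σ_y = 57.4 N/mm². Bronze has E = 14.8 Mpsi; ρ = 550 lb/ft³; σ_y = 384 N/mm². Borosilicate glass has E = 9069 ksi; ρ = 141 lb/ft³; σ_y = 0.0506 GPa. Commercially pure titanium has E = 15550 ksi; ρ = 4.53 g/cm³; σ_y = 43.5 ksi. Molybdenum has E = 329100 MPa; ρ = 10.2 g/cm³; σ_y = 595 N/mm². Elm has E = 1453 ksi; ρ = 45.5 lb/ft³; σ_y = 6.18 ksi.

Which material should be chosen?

Screen on constraints: σ_y ≥ 342 MPa. Survivors: bronze, molybdenum.
Convert each candidate to consistent units, then evaluate M:
  bronze: E = 102.0 GPa, ρ = 8810 kg/m³
  molybdenum: E = 329.1 GPa, ρ = 10200 kg/m³
  molybdenum: M = 32.3 MN·m/kg
  bronze: M = 11.6 MN·m/kg
Molybdenum ranks first.

molybdenum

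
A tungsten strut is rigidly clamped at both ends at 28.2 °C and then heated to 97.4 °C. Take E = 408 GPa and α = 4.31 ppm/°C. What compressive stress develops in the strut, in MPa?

ΔT = 69.20 K. Constrained thermal stress σ = E·α·ΔT = 408.0×10³ MPa × 4.31×10⁻⁶ × 69.20 = 122 MPa (compressive).

122 MPa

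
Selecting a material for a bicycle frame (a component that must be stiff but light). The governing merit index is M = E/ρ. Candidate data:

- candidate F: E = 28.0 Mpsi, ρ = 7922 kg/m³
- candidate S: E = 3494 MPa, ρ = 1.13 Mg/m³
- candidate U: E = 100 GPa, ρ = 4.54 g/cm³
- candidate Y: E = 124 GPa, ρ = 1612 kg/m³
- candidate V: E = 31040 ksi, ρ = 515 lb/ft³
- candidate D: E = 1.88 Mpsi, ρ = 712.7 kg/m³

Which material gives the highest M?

Normalizing units and computing the index:
  candidate F: E = 193.1 GPa, ρ = 7922 kg/m³
  candidate S: E = 3.494 GPa, ρ = 1130 kg/m³
  candidate U: E = 100.0 GPa, ρ = 4540 kg/m³
  candidate Y: E = 124.0 GPa, ρ = 1612 kg/m³
  candidate V: E = 214.0 GPa, ρ = 8250 kg/m³
  candidate D: E = 12.96 GPa, ρ = 712.7 kg/m³
  candidate Y: M = 76.9 MN·m/kg
  candidate V: M = 25.9 MN·m/kg
  candidate F: M = 24.4 MN·m/kg
  candidate U: M = 22.0 MN·m/kg
  candidate D: M = 18.2 MN·m/kg
  candidate S: M = 3.09 MN·m/kg
Candidate Y ranks first.

candidate Y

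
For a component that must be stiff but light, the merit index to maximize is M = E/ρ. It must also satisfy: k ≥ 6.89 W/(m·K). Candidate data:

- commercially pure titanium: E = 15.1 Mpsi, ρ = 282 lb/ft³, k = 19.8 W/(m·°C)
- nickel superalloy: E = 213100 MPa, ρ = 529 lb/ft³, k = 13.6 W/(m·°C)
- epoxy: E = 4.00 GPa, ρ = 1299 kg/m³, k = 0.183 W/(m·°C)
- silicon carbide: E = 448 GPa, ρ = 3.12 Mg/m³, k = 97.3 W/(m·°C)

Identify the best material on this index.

silicon carbide

Screen on constraints: k ≥ 6.89 W/(m·K). Survivors: commercially pure titanium, nickel superalloy, silicon carbide.
Convert each candidate to consistent units, then evaluate M:
  commercially pure titanium: E = 104.1 GPa, ρ = 4517 kg/m³
  nickel superalloy: E = 213.1 GPa, ρ = 8474 kg/m³
  silicon carbide: E = 448.0 GPa, ρ = 3120 kg/m³
  silicon carbide: M = 144 MN·m/kg
  nickel superalloy: M = 25.1 MN·m/kg
  commercially pure titanium: M = 23.0 MN·m/kg
Silicon carbide has the largest M.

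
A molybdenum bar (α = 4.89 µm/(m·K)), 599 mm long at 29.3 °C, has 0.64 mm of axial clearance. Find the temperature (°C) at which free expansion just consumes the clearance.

248 °C

α·L₀·ΔT = 0.64 mm ⇒ ΔT = 0.64 / (4.89×10⁻⁶ × 599.0) = 218.5 K.
T = 29.3 + 218.5 = 247.8 °C.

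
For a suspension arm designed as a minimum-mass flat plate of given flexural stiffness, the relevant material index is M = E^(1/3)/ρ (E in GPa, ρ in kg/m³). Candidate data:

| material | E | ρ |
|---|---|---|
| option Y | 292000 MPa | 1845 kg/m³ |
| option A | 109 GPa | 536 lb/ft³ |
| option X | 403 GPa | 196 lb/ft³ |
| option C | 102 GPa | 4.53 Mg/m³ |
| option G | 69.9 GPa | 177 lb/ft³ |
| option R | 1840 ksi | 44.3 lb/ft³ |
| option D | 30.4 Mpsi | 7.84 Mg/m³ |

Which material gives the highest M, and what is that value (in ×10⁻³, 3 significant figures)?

option Y, M = 3.60×10⁻³

Putting every candidate on a common basis:
  option Y: E = 292.0 GPa, ρ = 1845 kg/m³
  option A: E = 109.0 GPa, ρ = 8586 kg/m³
  option X: E = 403.0 GPa, ρ = 3140 kg/m³
  option C: E = 102.0 GPa, ρ = 4530 kg/m³
  option G: E = 69.90 GPa, ρ = 2835 kg/m³
  option R: E = 12.69 GPa, ρ = 709.6 kg/m³
  option D: E = 209.6 GPa, ρ = 7840 kg/m³
  option Y: M = 3.60×10⁻³
  option R: M = 3.29×10⁻³
  option X: M = 2.35×10⁻³
  option G: M = 1.45×10⁻³
  option C: M = 1.03×10⁻³
  option D: M = 0.758×10⁻³
  option A: M = 0.556×10⁻³
The maximum is for option Y.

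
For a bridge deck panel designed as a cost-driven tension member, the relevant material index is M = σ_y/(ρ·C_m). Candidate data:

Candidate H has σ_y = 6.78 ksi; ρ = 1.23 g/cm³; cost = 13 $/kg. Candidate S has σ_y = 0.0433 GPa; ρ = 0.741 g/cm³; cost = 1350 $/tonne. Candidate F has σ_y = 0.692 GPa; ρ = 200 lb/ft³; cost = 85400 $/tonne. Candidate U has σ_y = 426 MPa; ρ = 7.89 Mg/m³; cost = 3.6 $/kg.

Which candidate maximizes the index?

candidate S

Normalizing units and computing the index:
  candidate H: σ_y = 46.75 MPa, ρ = 1230 kg/m³, cost = 13.00 $/kg
  candidate S: σ_y = 43.30 MPa, ρ = 741.0 kg/m³, cost = 1.350 $/kg
  candidate F: σ_y = 692.0 MPa, ρ = 3204 kg/m³, cost = 85.40 $/kg
  candidate U: σ_y = 426.0 MPa, ρ = 7890 kg/m³, cost = 3.600 $/kg
  candidate S: M = 43.3 kN·m per $
  candidate U: M = 15.0 kN·m per $
  candidate H: M = 2.92 kN·m per $
  candidate F: M = 2.53 kN·m per $
Candidate S ranks first.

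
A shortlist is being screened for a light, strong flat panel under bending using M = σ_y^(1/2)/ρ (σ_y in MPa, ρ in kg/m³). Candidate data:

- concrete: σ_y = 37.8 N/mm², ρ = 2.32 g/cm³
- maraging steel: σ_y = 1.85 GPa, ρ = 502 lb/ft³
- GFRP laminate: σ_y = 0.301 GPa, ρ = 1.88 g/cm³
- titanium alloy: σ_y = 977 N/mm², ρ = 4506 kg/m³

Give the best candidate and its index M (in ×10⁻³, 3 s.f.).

GFRP laminate, M = 9.23×10⁻³

Normalizing units and computing the index:
  concrete: σ_y = 37.80 MPa, ρ = 2320 kg/m³
  maraging steel: σ_y = 1850 MPa, ρ = 8041 kg/m³
  GFRP laminate: σ_y = 301.0 MPa, ρ = 1880 kg/m³
  titanium alloy: σ_y = 977.0 MPa, ρ = 4506 kg/m³
  GFRP laminate: M = 9.23×10⁻³
  titanium alloy: M = 6.94×10⁻³
  maraging steel: M = 5.35×10⁻³
  concrete: M = 2.65×10⁻³
The maximum is for GFRP laminate.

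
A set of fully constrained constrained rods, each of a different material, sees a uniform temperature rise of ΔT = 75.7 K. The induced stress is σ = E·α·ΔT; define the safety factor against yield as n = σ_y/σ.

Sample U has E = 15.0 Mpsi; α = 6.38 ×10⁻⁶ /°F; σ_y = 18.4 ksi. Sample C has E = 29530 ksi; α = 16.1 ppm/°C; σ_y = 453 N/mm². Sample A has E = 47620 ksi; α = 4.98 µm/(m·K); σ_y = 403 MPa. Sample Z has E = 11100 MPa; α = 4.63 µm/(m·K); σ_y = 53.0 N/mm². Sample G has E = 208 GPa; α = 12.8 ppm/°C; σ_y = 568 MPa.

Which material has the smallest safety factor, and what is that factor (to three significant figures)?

sample U, n = 1.41

With everything in SI (GPa, ×10⁻⁶/K, MPa):
  sample U: E = 103.4, α = 11.5, σ_y = 126.9 → σ = 89.9 MPa, n = 1.41
  sample C: E = 203.6, α = 16.1, σ_y = 453.0 → σ = 248 MPa, n = 1.83
  sample A: E = 328.3, α = 4.98, σ_y = 403.0 → σ = 124 MPa, n = 3.26
  sample Z: E = 11.10, α = 4.63, σ_y = 53.00 → σ = 3.89 MPa, n = 13.6
  sample G: E = 208.0, α = 12.8, σ_y = 568.0 → σ = 202 MPa, n = 2.82
Smallest n: sample U with n = 1.41.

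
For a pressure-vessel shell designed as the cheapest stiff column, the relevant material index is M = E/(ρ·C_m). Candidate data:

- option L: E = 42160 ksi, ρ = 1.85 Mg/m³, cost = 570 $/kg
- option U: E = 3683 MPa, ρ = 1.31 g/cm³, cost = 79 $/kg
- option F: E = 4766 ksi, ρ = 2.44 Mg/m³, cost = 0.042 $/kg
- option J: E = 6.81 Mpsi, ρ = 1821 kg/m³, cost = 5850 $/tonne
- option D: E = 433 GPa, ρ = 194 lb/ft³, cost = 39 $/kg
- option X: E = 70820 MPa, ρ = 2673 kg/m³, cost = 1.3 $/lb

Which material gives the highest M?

option F

Putting every candidate on a common basis:
  option L: E = 290.7 GPa, ρ = 1850 kg/m³, cost = 570.0 $/kg
  option U: E = 3.683 GPa, ρ = 1310 kg/m³, cost = 79.00 $/kg
  option F: E = 32.86 GPa, ρ = 2440 kg/m³, cost = 0.04200 $/kg
  option J: E = 46.95 GPa, ρ = 1821 kg/m³, cost = 5.850 $/kg
  option D: E = 433.0 GPa, ρ = 3108 kg/m³, cost = 39.00 $/kg
  option X: E = 70.82 GPa, ρ = 2673 kg/m³, cost = 2.866 $/kg
  option F: M = 321 MN·m per $
  option X: M = 9.24 MN·m per $
  option J: M = 4.41 MN·m per $
  option D: M = 3.57 MN·m per $
  option L: M = 0.276 MN·m per $
  option U: M = 0.0356 MN·m per $
Highest index: option F.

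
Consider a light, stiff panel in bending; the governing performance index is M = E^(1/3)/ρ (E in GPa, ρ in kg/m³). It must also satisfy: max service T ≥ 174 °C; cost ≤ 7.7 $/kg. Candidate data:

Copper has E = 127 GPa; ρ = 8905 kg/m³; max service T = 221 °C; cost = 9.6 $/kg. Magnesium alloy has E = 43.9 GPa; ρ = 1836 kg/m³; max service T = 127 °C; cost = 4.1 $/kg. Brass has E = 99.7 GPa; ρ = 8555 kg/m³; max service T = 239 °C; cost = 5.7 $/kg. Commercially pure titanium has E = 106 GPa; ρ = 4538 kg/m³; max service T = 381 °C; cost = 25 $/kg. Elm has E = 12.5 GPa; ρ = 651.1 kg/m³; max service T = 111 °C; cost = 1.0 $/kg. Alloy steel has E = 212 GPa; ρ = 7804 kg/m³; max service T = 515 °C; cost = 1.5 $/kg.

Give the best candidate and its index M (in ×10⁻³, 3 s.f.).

Screen on constraints: max service T ≥ 174 °C; cost ≤ 7.7 $/kg. Survivors: brass, alloy steel.
Per-candidate index values:
  alloy steel: M = 0.764×10⁻³
  brass: M = 0.542×10⁻³
The maximum is for alloy steel.

alloy steel, M = 0.764×10⁻³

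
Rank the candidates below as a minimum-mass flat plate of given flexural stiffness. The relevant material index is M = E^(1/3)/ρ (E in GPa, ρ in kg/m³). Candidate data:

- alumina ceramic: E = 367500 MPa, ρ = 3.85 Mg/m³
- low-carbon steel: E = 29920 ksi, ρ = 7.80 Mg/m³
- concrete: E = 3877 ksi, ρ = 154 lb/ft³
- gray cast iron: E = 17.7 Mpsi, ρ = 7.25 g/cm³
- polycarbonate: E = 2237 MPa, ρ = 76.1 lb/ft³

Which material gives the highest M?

alumina ceramic

Normalizing units and computing the index:
  alumina ceramic: E = 367.5 GPa, ρ = 3850 kg/m³
  low-carbon steel: E = 206.3 GPa, ρ = 7800 kg/m³
  concrete: E = 26.73 GPa, ρ = 2467 kg/m³
  gray cast iron: E = 122.0 GPa, ρ = 7250 kg/m³
  polycarbonate: E = 2.237 GPa, ρ = 1219 kg/m³
  alumina ceramic: M = 1.86×10⁻³
  concrete: M = 1.21×10⁻³
  polycarbonate: M = 1.07×10⁻³
  low-carbon steel: M = 0.758×10⁻³
  gray cast iron: M = 0.684×10⁻³
The maximum is for alumina ceramic.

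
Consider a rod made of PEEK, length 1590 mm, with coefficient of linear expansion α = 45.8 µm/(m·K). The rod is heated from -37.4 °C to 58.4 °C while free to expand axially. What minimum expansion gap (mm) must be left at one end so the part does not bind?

6.98 mm

ΔT = 58.4 − (-37.4) = 95.80 K.
ΔL = α·L₀·ΔT = 45.8×10⁻⁶ × 1590 mm × 95.80 K = 6.98 mm.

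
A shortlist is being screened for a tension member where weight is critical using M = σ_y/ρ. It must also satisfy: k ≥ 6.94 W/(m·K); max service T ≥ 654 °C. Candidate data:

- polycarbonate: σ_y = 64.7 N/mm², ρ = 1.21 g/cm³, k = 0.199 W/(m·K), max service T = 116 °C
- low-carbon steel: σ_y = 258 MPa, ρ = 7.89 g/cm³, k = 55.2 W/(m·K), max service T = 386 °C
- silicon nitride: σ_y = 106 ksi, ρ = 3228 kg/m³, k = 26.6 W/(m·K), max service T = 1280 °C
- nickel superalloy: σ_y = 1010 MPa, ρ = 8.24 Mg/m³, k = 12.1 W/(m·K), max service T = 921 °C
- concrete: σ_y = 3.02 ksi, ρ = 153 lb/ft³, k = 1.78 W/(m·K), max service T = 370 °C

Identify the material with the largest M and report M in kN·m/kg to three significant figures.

Screen on constraints: k ≥ 6.94 W/(m·K); max service T ≥ 654 °C. Survivors: silicon nitride, nickel superalloy.
In SI units:
  silicon nitride: σ_y = 730.8 MPa, ρ = 3228 kg/m³
  nickel superalloy: σ_y = 1010 MPa, ρ = 8240 kg/m³
  silicon nitride: M = 226 kN·m/kg
  nickel superalloy: M = 123 kN·m/kg
The maximum is for silicon nitride.

silicon nitride, M = 226 kN·m/kg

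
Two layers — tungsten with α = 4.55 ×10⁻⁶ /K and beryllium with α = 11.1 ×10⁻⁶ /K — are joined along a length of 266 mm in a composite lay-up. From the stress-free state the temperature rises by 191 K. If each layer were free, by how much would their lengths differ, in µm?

Δα = |4.55 − 11.1|×10⁻⁶/K = 6.55×10⁻⁶/K.
ΔL_mismatch = Δα·L·ΔT = 6.55×10⁻⁶ × 266.0 mm × 191.0 K = 333 µm.

333 µm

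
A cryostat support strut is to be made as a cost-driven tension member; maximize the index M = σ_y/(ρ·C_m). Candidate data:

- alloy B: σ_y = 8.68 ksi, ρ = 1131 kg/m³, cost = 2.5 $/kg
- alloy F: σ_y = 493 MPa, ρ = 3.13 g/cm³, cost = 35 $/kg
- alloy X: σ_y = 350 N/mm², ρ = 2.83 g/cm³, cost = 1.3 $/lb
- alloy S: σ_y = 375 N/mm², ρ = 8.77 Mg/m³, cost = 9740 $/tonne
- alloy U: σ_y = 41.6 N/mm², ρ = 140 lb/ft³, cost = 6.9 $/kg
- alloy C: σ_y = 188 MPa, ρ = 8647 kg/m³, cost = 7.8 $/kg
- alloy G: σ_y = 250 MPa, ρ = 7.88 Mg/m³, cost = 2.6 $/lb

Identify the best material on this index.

Putting every candidate on a common basis:
  alloy B: σ_y = 59.85 MPa, ρ = 1131 kg/m³, cost = 2.500 $/kg
  alloy F: σ_y = 493.0 MPa, ρ = 3130 kg/m³, cost = 35.00 $/kg
  alloy X: σ_y = 350.0 MPa, ρ = 2830 kg/m³, cost = 2.866 $/kg
  alloy S: σ_y = 375.0 MPa, ρ = 8770 kg/m³, cost = 9.740 $/kg
  alloy U: σ_y = 41.60 MPa, ρ = 2243 kg/m³, cost = 6.900 $/kg
  alloy C: σ_y = 188.0 MPa, ρ = 8647 kg/m³, cost = 7.800 $/kg
  alloy G: σ_y = 250.0 MPa, ρ = 7880 kg/m³, cost = 5.732 $/kg
  alloy X: M = 43.2 kN·m per $
  alloy B: M = 21.2 kN·m per $
  alloy G: M = 5.53 kN·m per $
  alloy F: M = 4.50 kN·m per $
  alloy S: M = 4.39 kN·m per $
  alloy C: M = 2.79 kN·m per $
  alloy U: M = 2.69 kN·m per $
Alloy X ranks first.

alloy X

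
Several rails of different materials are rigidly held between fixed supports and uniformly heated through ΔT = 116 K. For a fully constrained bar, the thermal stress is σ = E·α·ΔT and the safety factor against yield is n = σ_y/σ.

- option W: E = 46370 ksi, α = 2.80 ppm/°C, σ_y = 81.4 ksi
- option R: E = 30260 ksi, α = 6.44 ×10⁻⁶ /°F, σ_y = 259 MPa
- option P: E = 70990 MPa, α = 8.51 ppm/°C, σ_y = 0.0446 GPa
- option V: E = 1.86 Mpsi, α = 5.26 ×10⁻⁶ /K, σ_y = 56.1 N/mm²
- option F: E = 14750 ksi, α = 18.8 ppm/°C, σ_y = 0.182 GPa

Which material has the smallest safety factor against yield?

option P

In consistent units (E in GPa, α in ×10⁻⁶/K, σ_y in MPa):
  option W: E = 319.7, α = 2.80, σ_y = 561.2 → σ = 104 MPa, n = 5.40
  option R: E = 208.6, α = 11.6, σ_y = 259.0 → σ = 281 MPa, n = 0.923
  option P: E = 70.99, α = 8.51, σ_y = 44.60 → σ = 70.1 MPa, n = 0.636
  option V: E = 12.82, α = 5.26, σ_y = 56.10 → σ = 7.82 MPa, n = 7.17
  option F: E = 101.7, α = 18.8, σ_y = 182.0 → σ = 222 MPa, n = 0.821
The minimum is option P at n = 0.636.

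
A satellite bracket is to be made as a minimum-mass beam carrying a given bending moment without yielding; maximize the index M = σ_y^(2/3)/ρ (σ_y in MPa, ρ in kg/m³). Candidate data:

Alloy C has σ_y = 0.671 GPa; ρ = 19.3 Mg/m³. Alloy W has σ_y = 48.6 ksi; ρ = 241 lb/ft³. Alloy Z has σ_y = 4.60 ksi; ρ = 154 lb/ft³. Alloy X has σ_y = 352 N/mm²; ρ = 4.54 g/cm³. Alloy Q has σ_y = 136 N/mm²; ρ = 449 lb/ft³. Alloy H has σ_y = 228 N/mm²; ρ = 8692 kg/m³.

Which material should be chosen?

Normalizing units and computing the index:
  alloy C: σ_y = 671.0 MPa, ρ = 19300 kg/m³
  alloy W: σ_y = 335.1 MPa, ρ = 3860 kg/m³
  alloy Z: σ_y = 31.72 MPa, ρ = 2467 kg/m³
  alloy X: σ_y = 352.0 MPa, ρ = 4540 kg/m³
  alloy Q: σ_y = 136.0 MPa, ρ = 7192 kg/m³
  alloy H: σ_y = 228.0 MPa, ρ = 8692 kg/m³
  alloy W: M = 12.5×10⁻³
  alloy X: M = 11.0×10⁻³
  alloy H: M = 4.29×10⁻³
  alloy Z: M = 4.06×10⁻³
  alloy C: M = 3.97×10⁻³
  alloy Q: M = 3.68×10⁻³
The maximum is for alloy W.

alloy W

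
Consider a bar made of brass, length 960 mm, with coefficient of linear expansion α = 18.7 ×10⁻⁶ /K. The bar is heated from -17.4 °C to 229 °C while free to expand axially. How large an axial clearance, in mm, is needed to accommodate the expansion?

ΔT = 229 − (-17.4) = 246.4 K.
ΔL = α·L₀·ΔT = 18.7×10⁻⁶ × 960 mm × 246.4 K = 4.42 mm.

4.42 mm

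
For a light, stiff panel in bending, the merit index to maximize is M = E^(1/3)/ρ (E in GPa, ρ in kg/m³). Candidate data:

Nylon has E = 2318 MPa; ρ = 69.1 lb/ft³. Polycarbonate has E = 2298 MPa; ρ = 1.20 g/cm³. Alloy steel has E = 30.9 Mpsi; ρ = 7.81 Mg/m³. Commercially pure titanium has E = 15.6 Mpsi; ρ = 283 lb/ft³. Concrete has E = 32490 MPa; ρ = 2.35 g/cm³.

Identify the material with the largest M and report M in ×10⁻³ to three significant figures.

Putting every candidate on a common basis:
  nylon: E = 2.318 GPa, ρ = 1107 kg/m³
  polycarbonate: E = 2.298 GPa, ρ = 1200 kg/m³
  alloy steel: E = 213.0 GPa, ρ = 7810 kg/m³
  commercially pure titanium: E = 107.6 GPa, ρ = 4533 kg/m³
  concrete: E = 32.49 GPa, ρ = 2350 kg/m³
  concrete: M = 1.36×10⁻³
  nylon: M = 1.20×10⁻³
  polycarbonate: M = 1.10×10⁻³
  commercially pure titanium: M = 1.05×10⁻³
  alloy steel: M = 0.765×10⁻³
Highest index: concrete.

concrete, M = 1.36×10⁻³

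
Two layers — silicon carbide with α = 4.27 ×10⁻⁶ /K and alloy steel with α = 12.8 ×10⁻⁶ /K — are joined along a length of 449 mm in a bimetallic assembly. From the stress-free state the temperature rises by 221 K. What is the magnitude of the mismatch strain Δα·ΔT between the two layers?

1.89×10⁻³

Δα = |4.27 − 12.8|×10⁻⁶/K = 8.53×10⁻⁶/K.
Mismatch strain = Δα·ΔT = 8.53×10⁻⁶ × 221.0 = 1.89×10⁻³.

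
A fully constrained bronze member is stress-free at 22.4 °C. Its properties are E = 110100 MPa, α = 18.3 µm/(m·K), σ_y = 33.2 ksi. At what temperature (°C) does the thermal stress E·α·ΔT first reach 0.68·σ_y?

E = 110100 MPa = 110.1 GPa.
σ_y = 33.2 ksi = 228.9 MPa.
E·α·ΔT = 155.7 MPa ⇒ ΔT = 155.7 / (110.1×10³ × 18.3×10⁻⁶) = 77.26 K.
T = 22.4 + 77.26 = 99.66 °C.

99.7 °C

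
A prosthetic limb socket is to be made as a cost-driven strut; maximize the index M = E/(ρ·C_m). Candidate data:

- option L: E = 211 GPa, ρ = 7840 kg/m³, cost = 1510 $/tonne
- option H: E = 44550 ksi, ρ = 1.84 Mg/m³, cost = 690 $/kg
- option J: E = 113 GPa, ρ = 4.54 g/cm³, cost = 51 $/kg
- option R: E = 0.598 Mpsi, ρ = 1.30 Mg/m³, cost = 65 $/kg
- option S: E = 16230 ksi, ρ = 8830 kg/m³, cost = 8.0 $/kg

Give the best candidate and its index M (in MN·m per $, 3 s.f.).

Normalizing units and computing the index:
  option L: E = 211.0 GPa, ρ = 7840 kg/m³, cost = 1.510 $/kg
  option H: E = 307.2 GPa, ρ = 1840 kg/m³, cost = 690.0 $/kg
  option J: E = 113.0 GPa, ρ = 4540 kg/m³, cost = 51.00 $/kg
  option R: E = 4.123 GPa, ρ = 1300 kg/m³, cost = 65.00 $/kg
  option S: E = 111.9 GPa, ρ = 8830 kg/m³, cost = 8.000 $/kg
  option L: M = 17.8 MN·m per $
  option S: M = 1.58 MN·m per $
  option J: M = 0.488 MN·m per $
  option H: M = 0.242 MN·m per $
  option R: M = 0.0488 MN·m per $
Highest index: option L.

option L, M = 17.8 MN·m per $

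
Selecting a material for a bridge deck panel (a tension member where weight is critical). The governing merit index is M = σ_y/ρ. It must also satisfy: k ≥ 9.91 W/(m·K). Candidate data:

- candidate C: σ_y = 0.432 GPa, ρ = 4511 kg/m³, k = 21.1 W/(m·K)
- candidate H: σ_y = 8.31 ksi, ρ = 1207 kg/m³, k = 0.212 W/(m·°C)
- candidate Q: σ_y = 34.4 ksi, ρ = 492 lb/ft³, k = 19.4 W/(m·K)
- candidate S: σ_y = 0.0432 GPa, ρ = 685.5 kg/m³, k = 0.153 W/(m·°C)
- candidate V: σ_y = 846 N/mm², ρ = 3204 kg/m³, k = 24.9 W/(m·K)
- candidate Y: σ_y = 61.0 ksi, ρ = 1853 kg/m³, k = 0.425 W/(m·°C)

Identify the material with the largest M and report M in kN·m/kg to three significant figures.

candidate V, M = 264 kN·m/kg

Screen on constraints: k ≥ 9.91 W/(m·K). Survivors: candidate C, candidate Q, candidate V.
After converting to SI:
  candidate C: σ_y = 432.0 MPa, ρ = 4511 kg/m³
  candidate Q: σ_y = 237.2 MPa, ρ = 7881 kg/m³
  candidate V: σ_y = 846.0 MPa, ρ = 3204 kg/m³
  candidate V: M = 264 kN·m/kg
  candidate C: M = 95.8 kN·m/kg
  candidate Q: M = 30.1 kN·m/kg
Candidate V has the largest M.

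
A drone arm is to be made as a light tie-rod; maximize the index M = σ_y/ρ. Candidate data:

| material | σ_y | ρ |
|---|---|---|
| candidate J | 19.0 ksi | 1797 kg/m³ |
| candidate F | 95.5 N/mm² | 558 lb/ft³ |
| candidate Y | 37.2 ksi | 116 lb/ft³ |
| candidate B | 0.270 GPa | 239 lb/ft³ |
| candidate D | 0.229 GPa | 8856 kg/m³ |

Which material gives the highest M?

After converting to SI:
  candidate J: σ_y = 131.0 MPa, ρ = 1797 kg/m³
  candidate F: σ_y = 95.50 MPa, ρ = 8938 kg/m³
  candidate Y: σ_y = 256.5 MPa, ρ = 1858 kg/m³
  candidate B: σ_y = 270.0 MPa, ρ = 3828 kg/m³
  candidate D: σ_y = 229.0 MPa, ρ = 8856 kg/m³
  candidate Y: M = 138 kN·m/kg
  candidate J: M = 72.9 kN·m/kg
  candidate B: M = 70.5 kN·m/kg
  candidate D: M = 25.9 kN·m/kg
  candidate F: M = 10.7 kN·m/kg
Candidate Y has the largest M.

candidate Y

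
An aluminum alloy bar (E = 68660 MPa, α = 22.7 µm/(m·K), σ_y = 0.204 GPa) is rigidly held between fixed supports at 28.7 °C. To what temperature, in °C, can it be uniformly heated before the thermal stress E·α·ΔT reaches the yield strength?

E = 68660 MPa = 68.66 GPa.
σ_y = 0.204 GPa = 204.0 MPa.
E·α·ΔT = 204.0 MPa ⇒ ΔT = 204.0 / (68.66×10³ × 22.7×10⁻⁶) = 130.9 K.
T = 28.7 + 130.9 = 159.6 °C.

160 °C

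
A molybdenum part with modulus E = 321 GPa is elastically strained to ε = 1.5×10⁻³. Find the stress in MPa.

σ = E·ε = 321000 MPa × 1.5×10⁻³ = 482 MPa.

482 MPa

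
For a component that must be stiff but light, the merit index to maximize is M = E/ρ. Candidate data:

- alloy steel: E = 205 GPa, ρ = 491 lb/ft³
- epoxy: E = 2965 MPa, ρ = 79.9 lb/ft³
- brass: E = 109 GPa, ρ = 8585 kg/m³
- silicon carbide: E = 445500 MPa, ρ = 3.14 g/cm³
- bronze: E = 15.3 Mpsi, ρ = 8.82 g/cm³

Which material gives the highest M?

Putting every candidate on a common basis:
  alloy steel: E = 205.0 GPa, ρ = 7865 kg/m³
  epoxy: E = 2.965 GPa, ρ = 1280 kg/m³
  brass: E = 109.0 GPa, ρ = 8585 kg/m³
  silicon carbide: E = 445.5 GPa, ρ = 3140 kg/m³
  bronze: E = 105.5 GPa, ρ = 8820 kg/m³
  silicon carbide: M = 142 MN·m/kg
  alloy steel: M = 26.1 MN·m/kg
  brass: M = 12.7 MN·m/kg
  bronze: M = 12.0 MN·m/kg
  epoxy: M = 2.32 MN·m/kg
The maximum is for silicon carbide.

silicon carbide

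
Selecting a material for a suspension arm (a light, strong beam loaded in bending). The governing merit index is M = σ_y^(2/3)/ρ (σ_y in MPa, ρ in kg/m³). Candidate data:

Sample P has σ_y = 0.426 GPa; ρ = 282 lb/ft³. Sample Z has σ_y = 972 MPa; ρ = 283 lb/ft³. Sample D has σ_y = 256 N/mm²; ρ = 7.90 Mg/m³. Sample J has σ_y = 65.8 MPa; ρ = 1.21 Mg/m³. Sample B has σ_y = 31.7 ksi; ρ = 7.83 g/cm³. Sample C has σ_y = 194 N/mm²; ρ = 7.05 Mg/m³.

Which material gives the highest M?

Normalizing units and computing the index:
  sample P: σ_y = 426.0 MPa, ρ = 4517 kg/m³
  sample Z: σ_y = 972.0 MPa, ρ = 4533 kg/m³
  sample D: σ_y = 256.0 MPa, ρ = 7900 kg/m³
  sample J: σ_y = 65.80 MPa, ρ = 1210 kg/m³
  sample B: σ_y = 218.6 MPa, ρ = 7830 kg/m³
  sample C: σ_y = 194.0 MPa, ρ = 7050 kg/m³
  sample Z: M = 21.6×10⁻³
  sample J: M = 13.5×10⁻³
  sample P: M = 12.5×10⁻³
  sample D: M = 5.10×10⁻³
  sample C: M = 4.75×10⁻³
  sample B: M = 4.63×10⁻³
The maximum is for sample Z.

sample Z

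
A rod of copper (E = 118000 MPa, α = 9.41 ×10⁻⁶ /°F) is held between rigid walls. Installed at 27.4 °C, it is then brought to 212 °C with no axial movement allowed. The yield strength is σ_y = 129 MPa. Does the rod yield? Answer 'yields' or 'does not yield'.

E = 118000 MPa = 118.0 GPa.
α = 9.41×10⁻⁶/°F × 9/5 = 16.9×10⁻⁶/K.
ΔT = 184.6 K. Constrained thermal stress σ = E·α·ΔT = 118.0×10³ MPa × 16.9×10⁻⁶ × 184.6 = 369 MPa (compressive).
Compare to σ_y = 129 MPa: σ ≥ σ_y, so it yields.

yields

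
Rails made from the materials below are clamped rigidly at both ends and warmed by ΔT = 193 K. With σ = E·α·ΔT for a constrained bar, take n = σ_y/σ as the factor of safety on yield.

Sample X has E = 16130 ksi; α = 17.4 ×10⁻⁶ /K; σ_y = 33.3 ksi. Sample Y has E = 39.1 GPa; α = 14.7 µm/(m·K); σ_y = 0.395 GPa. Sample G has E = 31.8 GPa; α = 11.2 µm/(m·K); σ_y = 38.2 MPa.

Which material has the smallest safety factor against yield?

sample G

With everything in SI (GPa, ×10⁻⁶/K, MPa):
  sample X: E = 111.2, α = 17.4, σ_y = 229.6 → σ = 373 MPa, n = 0.615
  sample Y: E = 39.10, α = 14.7, σ_y = 395.0 → σ = 111 MPa, n = 3.56
  sample G: E = 31.80, α = 11.2, σ_y = 38.20 → σ = 68.7 MPa, n = 0.556
Smallest n: sample G with n = 0.556.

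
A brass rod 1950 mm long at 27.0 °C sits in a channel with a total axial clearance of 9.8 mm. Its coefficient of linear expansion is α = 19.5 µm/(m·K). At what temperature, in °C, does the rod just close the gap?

285 °C

α·L₀·ΔT = 9.8 mm ⇒ ΔT = 9.8 / (19.5×10⁻⁶ × 1950.0) = 257.7 K.
T = 27.0 + 257.7 = 284.7 °C.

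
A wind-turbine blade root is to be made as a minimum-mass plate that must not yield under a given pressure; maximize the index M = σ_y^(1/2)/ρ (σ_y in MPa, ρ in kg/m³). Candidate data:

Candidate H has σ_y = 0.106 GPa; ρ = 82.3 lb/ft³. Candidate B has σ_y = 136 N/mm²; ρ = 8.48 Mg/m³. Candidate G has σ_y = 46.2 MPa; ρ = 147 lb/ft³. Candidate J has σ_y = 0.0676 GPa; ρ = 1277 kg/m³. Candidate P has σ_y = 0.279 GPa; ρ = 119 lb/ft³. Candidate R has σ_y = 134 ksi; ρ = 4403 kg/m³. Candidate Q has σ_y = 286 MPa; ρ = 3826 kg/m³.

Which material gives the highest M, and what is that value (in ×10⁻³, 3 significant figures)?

Normalizing units and computing the index:
  candidate H: σ_y = 106.0 MPa, ρ = 1318 kg/m³
  candidate B: σ_y = 136.0 MPa, ρ = 8480 kg/m³
  candidate G: σ_y = 46.20 MPa, ρ = 2355 kg/m³
  candidate J: σ_y = 67.60 MPa, ρ = 1277 kg/m³
  candidate P: σ_y = 279.0 MPa, ρ = 1906 kg/m³
  candidate R: σ_y = 923.9 MPa, ρ = 4403 kg/m³
  candidate Q: σ_y = 286.0 MPa, ρ = 3826 kg/m³
  candidate P: M = 8.76×10⁻³
  candidate H: M = 7.81×10⁻³
  candidate R: M = 6.90×10⁻³
  candidate J: M = 6.44×10⁻³
  candidate Q: M = 4.42×10⁻³
  candidate G: M = 2.89×10⁻³
  candidate B: M = 1.38×10⁻³
Candidate P ranks first.

candidate P, M = 8.76×10⁻³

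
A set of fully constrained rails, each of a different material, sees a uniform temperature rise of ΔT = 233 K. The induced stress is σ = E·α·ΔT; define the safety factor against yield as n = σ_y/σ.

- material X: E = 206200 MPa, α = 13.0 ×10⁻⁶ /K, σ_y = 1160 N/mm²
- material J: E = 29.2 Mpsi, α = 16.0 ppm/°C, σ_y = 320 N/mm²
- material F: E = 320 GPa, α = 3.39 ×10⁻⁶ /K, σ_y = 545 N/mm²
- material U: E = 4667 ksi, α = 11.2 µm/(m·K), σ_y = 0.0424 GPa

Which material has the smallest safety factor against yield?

material J

Per material, after unit conversion:
  material X: E = 206.2, α = 13.0, σ_y = 1160 → σ = 625 MPa, n = 1.86
  material J: E = 201.3, α = 16.0, σ_y = 320.0 → σ = 751 MPa, n = 0.426
  material F: E = 320.0, α = 3.39, σ_y = 545.0 → σ = 253 MPa, n = 2.16
  material U: E = 32.18, α = 11.2, σ_y = 42.40 → σ = 84.0 MPa, n = 0.505
Smallest n: material J with n = 0.426.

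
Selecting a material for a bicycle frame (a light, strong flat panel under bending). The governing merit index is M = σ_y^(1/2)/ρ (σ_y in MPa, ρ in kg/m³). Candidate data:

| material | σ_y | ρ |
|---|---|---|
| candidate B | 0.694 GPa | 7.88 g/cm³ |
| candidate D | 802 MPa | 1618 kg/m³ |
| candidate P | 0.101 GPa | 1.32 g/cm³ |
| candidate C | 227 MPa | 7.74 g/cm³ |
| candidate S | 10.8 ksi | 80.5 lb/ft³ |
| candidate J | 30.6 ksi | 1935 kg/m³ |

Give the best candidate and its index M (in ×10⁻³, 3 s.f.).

Putting every candidate on a common basis:
  candidate B: σ_y = 694.0 MPa, ρ = 7880 kg/m³
  candidate D: σ_y = 802.0 MPa, ρ = 1618 kg/m³
  candidate P: σ_y = 101.0 MPa, ρ = 1320 kg/m³
  candidate C: σ_y = 227.0 MPa, ρ = 7740 kg/m³
  candidate S: σ_y = 74.46 MPa, ρ = 1289 kg/m³
  candidate J: σ_y = 211.0 MPa, ρ = 1935 kg/m³
  candidate D: M = 17.5×10⁻³
  candidate P: M = 7.61×10⁻³
  candidate J: M = 7.51×10⁻³
  candidate S: M = 6.69×10⁻³
  candidate B: M = 3.34×10⁻³
  candidate C: M = 1.95×10⁻³
Candidate D has the largest M.

candidate D, M = 17.5×10⁻³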